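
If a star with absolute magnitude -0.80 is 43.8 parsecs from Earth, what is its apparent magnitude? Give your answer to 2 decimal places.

m = M + 5 log₁₀ d − 5 = -0.80 + 5·1.6415 − 5 = 2.407

m ≈ 2.41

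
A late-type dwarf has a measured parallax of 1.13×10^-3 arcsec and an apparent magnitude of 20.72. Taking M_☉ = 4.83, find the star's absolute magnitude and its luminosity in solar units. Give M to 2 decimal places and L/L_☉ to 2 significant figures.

d = 1/p = 1/1.13×10^-3″ = 885.0 pc
M = m − 5 log₁₀ d + 5 = 20.72 − 5·2.9469 + 5 = 10.985
M − M_☉ = 10.985 − 4.83 = 6.155
L/L_☉ = 10^(−0.4 × 6.155) = 3.450×10^-3

M ≈ 10.99; L/L_☉ ≈ 3.5×10^-3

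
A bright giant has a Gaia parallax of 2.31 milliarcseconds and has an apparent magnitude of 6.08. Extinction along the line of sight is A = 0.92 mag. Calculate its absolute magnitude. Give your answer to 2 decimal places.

M ≈ -3.02

p = 2.31 mas = 2.31×10^-3″ → d = 1/p = 432.9 pc
5 log₁₀(d/10 pc) = 5 log₁₀(432.9) − 5 = 8.182
M = m − 5 log₁₀(d/10) − A = 6.08 − 8.182 − 0.92 = -3.022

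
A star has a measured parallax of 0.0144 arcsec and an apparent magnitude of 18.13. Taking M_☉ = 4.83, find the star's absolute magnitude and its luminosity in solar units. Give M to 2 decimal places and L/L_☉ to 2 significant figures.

d = 1/p = 1/0.0144″ = 69.44 pc
M = m − 5 log₁₀ d + 5 = 18.13 − 5·1.8416 + 5 = 13.922
M − M_☉ = 13.922 − 4.83 = 9.092
L/L_☉ = 10^(−0.4 × 9.092) = 2.308×10^-4

M ≈ 13.92; L/L_☉ ≈ 2.3×10^-4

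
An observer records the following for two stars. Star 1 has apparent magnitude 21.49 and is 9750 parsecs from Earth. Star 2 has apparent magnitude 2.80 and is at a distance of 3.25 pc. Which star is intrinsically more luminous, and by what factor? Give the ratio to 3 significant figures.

Star 1: M = m − 5 log₁₀ d + 5 = 21.49 − 5·3.9890 + 5 = 6.545
Star 2: M = m − 5 log₁₀ d + 5 = 2.80 − 5·0.5119 + 5 = 5.241
ΔM = M_1 − M_2 = 6.545 − (5.241) = 1.304; smaller M is more luminous → Star 2.
L ratio = 10^(0.4 |ΔM|) = 10^0.522 = 3.325

Star 2 is more luminous, by a factor of 3.32.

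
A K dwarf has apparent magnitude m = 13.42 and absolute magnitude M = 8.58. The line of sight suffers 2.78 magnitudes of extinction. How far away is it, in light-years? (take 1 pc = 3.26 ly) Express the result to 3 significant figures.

m − M = 5 log₁₀(d/10 pc) + A  ⇒  13.42 − (8.58) − 2.78 = 5 log₁₀(d/10)
2.060 = 5 log₁₀(d/10)
log₁₀ d = (m − M − A)/5 + 1 = 1.4120
d = 10^1.4120 = 25.82 pc
= 84.18 ly

d ≈ 84.2 ly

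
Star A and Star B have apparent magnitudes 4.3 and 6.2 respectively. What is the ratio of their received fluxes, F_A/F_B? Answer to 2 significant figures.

Δm = 4.3 − (6.2) = -1.9
Flux ratio = 10^(−0.4 Δm) = 10^(−0.4 × -1.9) = 10^0.760 = 5.754

F_A/F_B ≈ 5.8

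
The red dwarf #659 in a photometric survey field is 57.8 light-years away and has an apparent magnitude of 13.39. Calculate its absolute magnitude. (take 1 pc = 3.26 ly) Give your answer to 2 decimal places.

d = 57.8 ly / 3.26 = 17.73 pc
5 log₁₀(d/10 pc) = 5 log₁₀(17.73) − 5 = 1.244
M = m − 5 log₁₀(d/10) = 13.39 − 1.244 = 12.146

M ≈ 12.15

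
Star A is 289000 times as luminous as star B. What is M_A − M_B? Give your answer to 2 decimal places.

M_A − M_B ≈ -13.65

Pogson: ΔM = −2.5 log₁₀(ratio) = −2.5 log₁₀(289000) = −2.5 × 5.4609 = -13.652
Star A is brighter, so it has the smaller magnitude: the difference is negative.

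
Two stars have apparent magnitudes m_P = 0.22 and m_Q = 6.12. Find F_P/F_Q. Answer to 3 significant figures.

Magnitude difference = -5.90
Flux ratio = 10^(−0.4 Δm) = 10^(−0.4 × -5.90) = 10^2.360 = 229.1

F_P/F_Q ≈ 229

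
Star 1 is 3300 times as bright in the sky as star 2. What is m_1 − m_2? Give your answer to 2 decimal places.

Pogson: Δm = −2.5 log₁₀(ratio) = −2.5 log₁₀(3300) = −2.5 × 3.5185 = -8.796
Star 1 is brighter, so it has the smaller magnitude: the difference is negative.

m_1 − m_2 ≈ -8.80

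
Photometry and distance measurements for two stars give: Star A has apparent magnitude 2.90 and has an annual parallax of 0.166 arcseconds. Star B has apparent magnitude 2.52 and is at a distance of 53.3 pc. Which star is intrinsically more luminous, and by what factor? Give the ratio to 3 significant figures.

Star B is more luminous, by a factor of 111.

Star A: d = 1/p = 1/0.166″ = 6.024 pc
Star A: M = m − 5 log₁₀ d + 5 = 2.90 − 5·0.7799 + 5 = 4.001
Star B: M = m − 5 log₁₀ d + 5 = 2.52 − 5·1.7267 + 5 = -1.114
ΔM = M_A − M_B = 4.001 − (-1.114) = 5.114; smaller M is more luminous → Star B.
L ratio = 10^(0.4 |ΔM|) = 10^2.046 = 111.1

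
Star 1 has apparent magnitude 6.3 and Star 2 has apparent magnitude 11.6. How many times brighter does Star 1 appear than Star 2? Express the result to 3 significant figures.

Magnitude difference = -5.3
Flux ratio = 10^(−0.4 Δm) = 10^(−0.4 × -5.3) = 10^2.120 = 131.8

132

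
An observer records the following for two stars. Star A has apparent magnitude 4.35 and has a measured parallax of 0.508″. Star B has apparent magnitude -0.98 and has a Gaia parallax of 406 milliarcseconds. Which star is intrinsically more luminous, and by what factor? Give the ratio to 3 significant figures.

Star A: d = 1/p = 1/0.508″ = 1.969 pc
Star A: M = m − 5 log₁₀ d + 5 = 4.35 − 5·0.2941 + 5 = 7.879
Star B: p = 406 mas = 0.406″ → d = 1/p = 2.463 pc
Star B: M = m − 5 log₁₀ d + 5 = -0.98 − 5·0.3915 + 5 = 2.063
ΔM = M_A − M_B = 7.879 − (2.063) = 5.817; smaller M is more luminous → Star B.
L ratio = 10^(0.4 |ΔM|) = 10^2.327 = 212.2

Star B is more luminous, by a factor of 212.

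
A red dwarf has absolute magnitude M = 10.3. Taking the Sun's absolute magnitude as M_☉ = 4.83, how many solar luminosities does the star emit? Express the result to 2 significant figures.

L/L_☉ ≈ 6.5×10^-3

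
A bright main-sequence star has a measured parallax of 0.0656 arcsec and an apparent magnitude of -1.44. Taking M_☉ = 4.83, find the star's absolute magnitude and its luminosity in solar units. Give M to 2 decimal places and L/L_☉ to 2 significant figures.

M ≈ -2.36; L/L_☉ ≈ 750

d = 1/p = 1/0.0656″ = 15.24 pc
M = m − 5 log₁₀ d + 5 = -1.44 − 5·1.1831 + 5 = -2.355
M − M_☉ = -2.355 − 4.83 = -7.185
L/L_☉ = 10^(−0.4 × -7.185) = 748.5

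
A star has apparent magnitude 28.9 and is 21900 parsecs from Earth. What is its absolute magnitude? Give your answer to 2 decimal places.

M ≈ 12.20

5 log₁₀(d/10 pc) = 5 log₁₀(21900) − 5 = 16.702
M = m − 5 log₁₀(d/10) = 28.9 − 16.702 = 12.198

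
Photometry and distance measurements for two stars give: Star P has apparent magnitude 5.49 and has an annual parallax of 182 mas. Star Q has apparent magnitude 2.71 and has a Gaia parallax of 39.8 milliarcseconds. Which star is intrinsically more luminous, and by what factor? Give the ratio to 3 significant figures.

Star Q is more luminous, by a factor of 271.

Star P: p = 182 mas = 0.182″ → d = 1/p = 5.495 pc
Star P: M = m − 5 log₁₀ d + 5 = 5.49 − 5·0.7399 + 5 = 6.790
Star Q: p = 39.8 mas = 0.0398″ → d = 1/p = 25.13 pc
Star Q: M = m − 5 log₁₀ d + 5 = 2.71 − 5·1.4001 + 5 = 0.709
ΔM = M_P − M_Q = 6.790 − (0.709) = 6.081; smaller M is more luminous → Star Q.
L ratio = 10^(0.4 |ΔM|) = 10^2.432 = 270.6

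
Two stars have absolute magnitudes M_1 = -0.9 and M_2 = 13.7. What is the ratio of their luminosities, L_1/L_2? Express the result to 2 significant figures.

L_1/L_2 ≈ 690000

ΔM = M_1 − M_2 = -14.6
L_1/L_2 = 10^(−0.4 ΔM) = 10^5.840 = 691800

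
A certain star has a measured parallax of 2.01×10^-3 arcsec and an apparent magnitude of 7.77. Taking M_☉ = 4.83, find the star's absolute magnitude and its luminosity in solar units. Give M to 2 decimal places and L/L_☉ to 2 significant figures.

d = 1/p = 1/2.01×10^-3″ = 497.5 pc
M = m − 5 log₁₀ d + 5 = 7.77 − 5·2.6968 + 5 = -0.714
M − M_☉ = -0.714 − 4.83 = -5.544
L/L_☉ = 10^(−0.4 × -5.544) = 165.0

M ≈ -0.71; L/L_☉ ≈ 170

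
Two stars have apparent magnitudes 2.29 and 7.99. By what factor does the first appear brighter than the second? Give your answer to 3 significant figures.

Δm = 2.29 − (7.99) = -5.70
Flux ratio = 10^(−0.4 Δm) = 10^(−0.4 × -5.70) = 10^2.280 = 190.5

191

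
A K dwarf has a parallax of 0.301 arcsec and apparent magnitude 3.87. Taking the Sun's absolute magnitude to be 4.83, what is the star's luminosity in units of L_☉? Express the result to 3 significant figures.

L/L_☉ ≈ 0.267

d = 1/p = 1/0.301″ = 3.322 pc
M = m − 5 log₁₀ d + 5 = 3.87 − 5·0.5214 + 5 = 6.263
M − M_☉ = 6.263 − 4.83 = 1.433
L/L_☉ = 10^(−0.4 × 1.433) = 0.2672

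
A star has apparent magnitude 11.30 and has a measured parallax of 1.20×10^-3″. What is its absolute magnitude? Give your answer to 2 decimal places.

M ≈ 1.70

d = 1/p = 1/1.20×10^-3″ = 833.3 pc
5 log₁₀(d/10 pc) = 5 log₁₀(833.3) − 5 = 9.604
M = m − 5 log₁₀(d/10) = 11.30 − 9.604 = 1.696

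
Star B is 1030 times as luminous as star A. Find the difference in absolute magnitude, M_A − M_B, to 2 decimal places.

Pogson: ΔM = −2.5 log₁₀(ratio) = −2.5 log₁₀(1030) = −2.5 × 3.0128 = -7.532
Star B is brighter so has the smaller magnitude: M_A − M_B is positive.

M_A − M_B ≈ 7.53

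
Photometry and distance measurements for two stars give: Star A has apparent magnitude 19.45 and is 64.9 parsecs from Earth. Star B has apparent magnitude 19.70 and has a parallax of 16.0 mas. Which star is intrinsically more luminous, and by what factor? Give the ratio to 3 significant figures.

Star A: M = m − 5 log₁₀ d + 5 = 19.45 − 5·1.8122 + 5 = 15.389
Star B: p = 16.0 mas = 0.0160″ → d = 1/p = 62.50 pc
Star B: M = m − 5 log₁₀ d + 5 = 19.70 − 5·1.7959 + 5 = 15.721
ΔM = M_A − M_B = 15.389 − (15.721) = -0.332; smaller M is more luminous → Star A.
L ratio = 10^(0.4 |ΔM|) = 10^0.133 = 1.357

Star A is more luminous, by a factor of 1.36.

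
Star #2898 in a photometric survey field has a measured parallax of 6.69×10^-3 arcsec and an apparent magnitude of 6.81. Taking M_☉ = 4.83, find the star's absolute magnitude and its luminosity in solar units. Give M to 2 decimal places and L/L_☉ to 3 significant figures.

M ≈ 0.94; L/L_☉ ≈ 36.1

d = 1/p = 1/6.69×10^-3″ = 149.5 pc
M = m − 5 log₁₀ d + 5 = 6.81 − 5·2.1746 + 5 = 0.937
M − M_☉ = 0.937 − 4.83 = -3.893
L/L_☉ = 10^(−0.4 × -3.893) = 36.07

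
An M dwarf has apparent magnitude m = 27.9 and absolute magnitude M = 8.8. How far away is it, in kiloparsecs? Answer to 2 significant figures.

d ≈ 66 kpc

Distance modulus: m − M = 27.9 − (8.8) = 19.100
m − M = 5 log₁₀ d − 5
log₁₀ d = (m − M)/5 + 1 = 4.8200
d = 10^4.8200 = 66070 pc
= 66.07 kpc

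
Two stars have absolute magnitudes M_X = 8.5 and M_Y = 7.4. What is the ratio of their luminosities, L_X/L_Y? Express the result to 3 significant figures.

ΔM = M_X − M_Y = 1.1
L_X/L_Y = 10^(−0.4 ΔM) = 10^-0.440 = 0.3631

L_X/L_Y ≈ 0.363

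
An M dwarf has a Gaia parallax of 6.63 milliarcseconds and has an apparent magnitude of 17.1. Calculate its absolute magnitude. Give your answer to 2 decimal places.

M ≈ 11.21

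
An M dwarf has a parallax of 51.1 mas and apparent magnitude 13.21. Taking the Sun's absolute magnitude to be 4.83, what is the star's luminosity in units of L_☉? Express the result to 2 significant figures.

L/L_☉ ≈ 1.7×10^-3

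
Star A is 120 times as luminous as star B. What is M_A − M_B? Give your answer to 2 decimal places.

M_A − M_B ≈ -5.20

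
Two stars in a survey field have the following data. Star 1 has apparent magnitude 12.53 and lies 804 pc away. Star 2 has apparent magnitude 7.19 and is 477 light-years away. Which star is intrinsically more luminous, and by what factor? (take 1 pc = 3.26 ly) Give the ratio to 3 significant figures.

Star 2 is more luminous, by a factor of 4.53.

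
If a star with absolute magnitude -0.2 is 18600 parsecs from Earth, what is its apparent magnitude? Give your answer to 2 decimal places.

m = M + 5 log₁₀ d − 5 = -0.2 + 5·4.2695 − 5 = 16.148

m ≈ 16.15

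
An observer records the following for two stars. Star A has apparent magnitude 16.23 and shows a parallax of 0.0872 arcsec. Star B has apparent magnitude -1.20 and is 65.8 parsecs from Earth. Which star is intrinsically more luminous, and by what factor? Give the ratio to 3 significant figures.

Star B is more luminous, by a factor of 3.09×10^8.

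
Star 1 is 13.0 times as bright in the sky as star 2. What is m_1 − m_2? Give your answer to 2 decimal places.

m_1 − m_2 ≈ -2.78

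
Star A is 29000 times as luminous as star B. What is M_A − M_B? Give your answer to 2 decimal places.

M_A − M_B ≈ -11.16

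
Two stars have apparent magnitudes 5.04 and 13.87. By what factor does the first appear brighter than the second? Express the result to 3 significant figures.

3400

Magnitude difference = -8.83
Flux ratio = 10^(−0.4 Δm) = 10^(−0.4 × -8.83) = 10^3.532 = 3404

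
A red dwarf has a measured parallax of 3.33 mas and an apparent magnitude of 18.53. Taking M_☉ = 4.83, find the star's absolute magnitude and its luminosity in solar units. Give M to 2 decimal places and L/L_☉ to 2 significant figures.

M ≈ 11.14; L/L_☉ ≈ 3.0×10^-3

d = 1/p = 1000/3.33 mas = 300.3 pc
M = m − 5 log₁₀ d + 5 = 18.53 − 5·2.4776 + 5 = 11.142
M − M_☉ = 11.142 − 4.83 = 6.312
L/L_☉ = 10^(−0.4 × 6.312) = 2.986×10^-3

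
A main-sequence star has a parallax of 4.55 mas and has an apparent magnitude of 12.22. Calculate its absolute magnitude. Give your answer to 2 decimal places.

M ≈ 5.51

p = 4.55 mas = 4.55×10^-3″ → d = 1/p = 219.8 pc
5 log₁₀(d/10 pc) = 5 log₁₀(219.8) − 5 = 6.710
M = m − 5 log₁₀(d/10) = 12.22 − 6.710 = 5.510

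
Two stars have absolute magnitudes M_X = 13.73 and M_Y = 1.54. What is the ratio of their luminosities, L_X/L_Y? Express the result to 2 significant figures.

ΔM = M_X − M_Y = 12.19
L_X/L_Y = 10^(−0.4 ΔM) = 10^-4.876 = 1.330×10^-5

L_X/L_Y ≈ 1.3×10^-5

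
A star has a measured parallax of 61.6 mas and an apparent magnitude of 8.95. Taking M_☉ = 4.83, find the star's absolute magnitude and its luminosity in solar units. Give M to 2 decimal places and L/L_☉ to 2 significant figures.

d = 1/p = 1000/61.6 mas = 16.23 pc
M = m − 5 log₁₀ d + 5 = 8.95 − 5·1.2104 + 5 = 7.898
M − M_☉ = 7.898 − 4.83 = 3.068
L/L_☉ = 10^(−0.4 × 3.068) = 0.05927

M ≈ 7.90; L/L_☉ ≈ 0.059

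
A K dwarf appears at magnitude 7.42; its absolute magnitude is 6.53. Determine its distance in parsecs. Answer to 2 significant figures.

d ≈ 15 pc

μ = m − M = 0.890
m − M = 5 log₁₀ d − 5
log₁₀ d = (m − M)/5 + 1 = 1.1780
d = 10^1.1780 = 15.07 pc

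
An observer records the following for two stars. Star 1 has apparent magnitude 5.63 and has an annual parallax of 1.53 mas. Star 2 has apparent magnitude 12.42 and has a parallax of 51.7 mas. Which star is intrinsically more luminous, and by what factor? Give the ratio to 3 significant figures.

Star 1: p = 1.53 mas = 1.53×10^-3″ → d = 1/p = 653.6 pc
Star 1: M = m − 5 log₁₀ d + 5 = 5.63 − 5·2.8153 + 5 = -3.447
Star 2: p = 51.7 mas = 0.0517″ → d = 1/p = 19.34 pc
Star 2: M = m − 5 log₁₀ d + 5 = 12.42 − 5·1.2865 + 5 = 10.987
ΔM = M_1 − M_2 = -3.447 − (10.987) = -14.434; smaller M is more luminous → Star 1.
L ratio = 10^(0.4 |ΔM|) = 10^5.774 = 593700

Star 1 is more luminous, by a factor of 594000.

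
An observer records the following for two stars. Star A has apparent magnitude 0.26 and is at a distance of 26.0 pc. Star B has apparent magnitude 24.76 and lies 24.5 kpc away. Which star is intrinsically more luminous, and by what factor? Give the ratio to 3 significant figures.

Star A is more luminous, by a factor of 7110.

Star A: M = m − 5 log₁₀ d + 5 = 0.26 − 5·1.4150 + 5 = -1.815
Star B: d = 24.5 kpc = 24500 pc
Star B: M = m − 5 log₁₀ d + 5 = 24.76 − 5·4.3892 + 5 = 7.814
ΔM = M_A − M_B = -1.815 − (7.814) = -9.629; smaller M is more luminous → Star A.
L ratio = 10^(0.4 |ΔM|) = 10^3.852 = 7106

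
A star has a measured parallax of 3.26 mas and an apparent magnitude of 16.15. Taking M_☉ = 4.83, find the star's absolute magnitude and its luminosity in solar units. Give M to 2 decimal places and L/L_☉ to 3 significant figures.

M ≈ 8.72; L/L_☉ ≈ 0.0279

d = 1/p = 1000/3.26 mas = 306.7 pc
M = m − 5 log₁₀ d + 5 = 16.15 − 5·2.4868 + 5 = 8.716
M − M_☉ = 8.716 − 4.83 = 3.886
L/L_☉ = 10^(−0.4 × 3.886) = 0.02790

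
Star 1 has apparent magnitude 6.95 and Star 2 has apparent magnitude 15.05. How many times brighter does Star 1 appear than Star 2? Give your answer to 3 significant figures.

Δm = 6.95 − (15.05) = -8.10
Flux ratio = 10^(−0.4 Δm) = 10^(−0.4 × -8.10) = 10^3.240 = 1738

1740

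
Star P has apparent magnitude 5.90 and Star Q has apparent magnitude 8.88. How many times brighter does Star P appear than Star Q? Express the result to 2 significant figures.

Δm = 5.90 − (8.88) = -2.98
Flux ratio = 10^(−0.4 Δm) = 10^(−0.4 × -2.98) = 10^1.192 = 15.56

16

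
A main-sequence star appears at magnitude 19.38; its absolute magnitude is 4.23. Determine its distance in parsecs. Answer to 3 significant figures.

d ≈ 10700 pc

Distance modulus: m − M = 19.38 − (4.23) = 15.150
m − M = 5 log₁₀ d − 5
log₁₀ d = (m − M)/5 + 1 = 4.0300
d = 10^4.0300 = 10720 pc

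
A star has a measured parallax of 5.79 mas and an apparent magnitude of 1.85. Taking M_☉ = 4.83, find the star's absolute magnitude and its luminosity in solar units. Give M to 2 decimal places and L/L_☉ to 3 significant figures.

M ≈ -4.34; L/L_☉ ≈ 4640

d = 1/p = 1000/5.79 mas = 172.7 pc
M = m − 5 log₁₀ d + 5 = 1.85 − 5·2.2373 + 5 = -4.337
M − M_☉ = -4.337 − 4.83 = -9.167
L/L_☉ = 10^(−0.4 × -9.167) = 4641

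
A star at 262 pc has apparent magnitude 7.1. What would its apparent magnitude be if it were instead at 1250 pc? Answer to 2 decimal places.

m ≈ 10.49

Flux ∝ 1/d², so Δm = 5 log₁₀(d₂/d₁) = 5 log₁₀(1250/262) = 3.393
m₂ = m₁ + Δm = 7.1 + (3.393) = 10.493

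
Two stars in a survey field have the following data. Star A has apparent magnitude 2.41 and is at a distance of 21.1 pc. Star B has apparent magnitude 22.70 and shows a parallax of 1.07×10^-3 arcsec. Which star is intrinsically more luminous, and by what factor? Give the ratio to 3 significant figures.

Star A is more luminous, by a factor of 66600.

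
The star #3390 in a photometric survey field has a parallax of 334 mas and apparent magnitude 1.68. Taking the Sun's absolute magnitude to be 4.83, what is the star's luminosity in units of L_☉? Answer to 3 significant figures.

L/L_☉ ≈ 1.63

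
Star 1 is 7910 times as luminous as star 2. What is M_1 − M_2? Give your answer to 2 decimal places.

M_1 − M_2 ≈ -9.75

Pogson: ΔM = −2.5 log₁₀(ratio) = −2.5 log₁₀(7910) = −2.5 × 3.8982 = -9.745
Star 1 is brighter, so it has the smaller magnitude: the difference is negative.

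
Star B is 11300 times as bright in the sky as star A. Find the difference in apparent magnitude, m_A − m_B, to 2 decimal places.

m_A − m_B ≈ 10.13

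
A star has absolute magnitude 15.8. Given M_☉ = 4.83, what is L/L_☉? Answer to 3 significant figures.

M − M_☉ = 15.8 − 4.83 = 10.970
L/L_☉ = 10^(−0.4 (M − M_☉)) = 10^-4.388 = 4.093×10^-5

L/L_☉ ≈ 4.09×10^-5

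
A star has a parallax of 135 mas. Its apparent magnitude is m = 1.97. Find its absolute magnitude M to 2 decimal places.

M ≈ 2.62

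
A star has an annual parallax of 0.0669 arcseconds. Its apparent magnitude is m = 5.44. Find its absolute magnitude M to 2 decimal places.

d = 1/p = 1/0.0669″ = 14.95 pc
5 log₁₀(d/10 pc) = 5 log₁₀(14.95) − 5 = 0.873
M = m − 5 log₁₀(d/10) = 5.44 − 0.873 = 4.567

M ≈ 4.57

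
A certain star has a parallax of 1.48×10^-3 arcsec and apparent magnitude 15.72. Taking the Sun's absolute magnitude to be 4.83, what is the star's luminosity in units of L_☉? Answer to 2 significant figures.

L/L_☉ ≈ 0.20

d = 1/p = 1/1.48×10^-3″ = 675.7 pc
M = m − 5 log₁₀ d + 5 = 15.72 − 5·2.8297 + 5 = 6.571
M − M_☉ = 6.571 − 4.83 = 1.741
L/L_☉ = 10^(−0.4 × 1.741) = 0.2011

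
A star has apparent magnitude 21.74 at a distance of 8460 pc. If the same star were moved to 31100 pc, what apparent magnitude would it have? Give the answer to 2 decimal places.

Flux ∝ 1/d², so Δm = 5 log₁₀(d₂/d₁) = 5 log₁₀(31100/8460) = 2.827
m₂ = m₁ + Δm = 21.74 + (2.827) = 24.567

m ≈ 24.57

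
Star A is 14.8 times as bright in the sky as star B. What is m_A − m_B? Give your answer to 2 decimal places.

m_A − m_B ≈ -2.93

Pogson: Δm = −2.5 log₁₀(ratio) = −2.5 log₁₀(14.8) = −2.5 × 1.1703 = -2.926
Star A is brighter, so it has the smaller magnitude: the difference is negative.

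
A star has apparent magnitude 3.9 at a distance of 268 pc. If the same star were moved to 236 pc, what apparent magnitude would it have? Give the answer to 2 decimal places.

m ≈ 3.62

Flux ∝ 1/d², so Δm = 5 log₁₀(d₂/d₁) = 5 log₁₀(236/268) = -0.276
m₂ = m₁ + Δm = 3.9 + (-0.276) = 3.624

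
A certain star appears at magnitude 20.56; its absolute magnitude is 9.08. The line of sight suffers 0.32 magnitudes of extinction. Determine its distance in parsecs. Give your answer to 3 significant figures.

d ≈ 1710 pc

m − M = 5 log₁₀(d/10 pc) + A  ⇒  20.56 − (9.08) − 0.32 = 5 log₁₀(d/10)
11.160 = 5 log₁₀(d/10)
log₁₀ d = (m − M − A)/5 + 1 = 3.2320
d = 10^3.2320 = 1706 pc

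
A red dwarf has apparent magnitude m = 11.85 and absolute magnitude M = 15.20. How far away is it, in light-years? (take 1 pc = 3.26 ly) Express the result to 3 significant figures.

Distance modulus: m − M = 11.85 − (15.20) = -3.350
m − M = 5 log₁₀ d − 5
log₁₀ d = (m − M)/5 + 1 = 0.3300
d = 10^0.3300 = 2.138 pc
= 6.970 ly

d ≈ 6.97 ly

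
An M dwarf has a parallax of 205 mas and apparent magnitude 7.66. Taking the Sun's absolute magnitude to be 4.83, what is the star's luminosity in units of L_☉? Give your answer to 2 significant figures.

L/L_☉ ≈ 0.018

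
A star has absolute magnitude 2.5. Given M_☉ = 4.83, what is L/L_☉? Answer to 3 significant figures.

M − M_☉ = 2.5 − 4.83 = -2.330
L/L_☉ = 10^(−0.4 (M − M_☉)) = 10^0.932 = 8.551

L/L_☉ ≈ 8.55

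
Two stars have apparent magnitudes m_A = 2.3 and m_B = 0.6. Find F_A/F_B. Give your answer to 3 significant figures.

Magnitude difference = 1.7
Flux ratio = 10^(−0.4 Δm) = 10^(−0.4 × 1.7) = 10^-0.680 = 0.2089

F_A/F_B ≈ 0.209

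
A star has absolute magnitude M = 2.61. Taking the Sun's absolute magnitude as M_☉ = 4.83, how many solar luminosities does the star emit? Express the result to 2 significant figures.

L/L_☉ ≈ 7.7

M − M_☉ = 2.61 − 4.83 = -2.220
L/L_☉ = 10^(−0.4 (M − M_☉)) = 10^0.888 = 7.727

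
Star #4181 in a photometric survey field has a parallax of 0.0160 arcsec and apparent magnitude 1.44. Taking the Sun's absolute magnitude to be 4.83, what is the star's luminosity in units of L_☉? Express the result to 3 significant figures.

L/L_☉ ≈ 887

d = 1/p = 1/0.0160″ = 62.50 pc
M = m − 5 log₁₀ d + 5 = 1.44 − 5·1.7959 + 5 = -2.539
M − M_☉ = -2.539 − 4.83 = -7.369
L/L_☉ = 10^(−0.4 × -7.369) = 886.7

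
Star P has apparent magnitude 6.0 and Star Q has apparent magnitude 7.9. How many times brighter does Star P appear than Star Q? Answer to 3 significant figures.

Δm = 6.0 − (7.9) = -1.9
Flux ratio = 10^(−0.4 Δm) = 10^(−0.4 × -1.9) = 10^0.760 = 5.754

5.75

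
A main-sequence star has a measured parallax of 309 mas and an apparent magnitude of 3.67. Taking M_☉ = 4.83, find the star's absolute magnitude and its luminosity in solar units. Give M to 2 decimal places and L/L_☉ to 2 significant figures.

M ≈ 6.12; L/L_☉ ≈ 0.30

d = 1/p = 1000/309 mas = 3.236 pc
M = m − 5 log₁₀ d + 5 = 3.67 − 5·0.5100 + 5 = 6.120
M − M_☉ = 6.120 − 4.83 = 1.290
L/L_☉ = 10^(−0.4 × 1.290) = 0.3048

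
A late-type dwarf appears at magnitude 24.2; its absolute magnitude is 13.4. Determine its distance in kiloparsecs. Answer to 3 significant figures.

Distance modulus: m − M = 24.2 − (13.4) = 10.800
m − M = 5 log₁₀ d − 5
log₁₀ d = (m − M)/5 + 1 = 3.1600
d = 10^3.1600 = 1445 pc
= 1.445 kpc

d ≈ 1.45 kpc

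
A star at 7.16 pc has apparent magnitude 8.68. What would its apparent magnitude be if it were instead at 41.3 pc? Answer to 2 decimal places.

m ≈ 12.49

Flux ∝ 1/d², so Δm = 5 log₁₀(d₂/d₁) = 5 log₁₀(41.3/7.16) = 3.805
m₂ = m₁ + Δm = 8.68 + (3.805) = 12.485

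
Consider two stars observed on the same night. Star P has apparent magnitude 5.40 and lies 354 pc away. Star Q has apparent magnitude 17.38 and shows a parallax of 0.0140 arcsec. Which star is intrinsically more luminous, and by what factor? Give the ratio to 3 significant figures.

Star P is more luminous, by a factor of 1.52×10^6.

Star P: M = m − 5 log₁₀ d + 5 = 5.40 − 5·2.5490 + 5 = -2.345
Star Q: d = 1/p = 1/0.0140″ = 71.43 pc
Star Q: M = m − 5 log₁₀ d + 5 = 17.38 − 5·1.8539 + 5 = 13.111
ΔM = M_P − M_Q = -2.345 − (13.111) = -15.456; smaller M is more luminous → Star P.
L ratio = 10^(0.4 |ΔM|) = 10^6.182 = 1.521×10^6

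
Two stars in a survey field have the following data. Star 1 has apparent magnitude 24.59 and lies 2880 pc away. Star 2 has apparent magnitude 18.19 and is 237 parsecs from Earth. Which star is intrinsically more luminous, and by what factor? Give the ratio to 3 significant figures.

Star 1: M = m − 5 log₁₀ d + 5 = 24.59 − 5·3.4594 + 5 = 12.293
Star 2: M = m − 5 log₁₀ d + 5 = 18.19 − 5·2.3747 + 5 = 11.316
ΔM = M_1 − M_2 = 12.293 − (11.316) = 0.977; smaller M is more luminous → Star 2.
L ratio = 10^(0.4 |ΔM|) = 10^0.391 = 2.459

Star 2 is more luminous, by a factor of 2.46.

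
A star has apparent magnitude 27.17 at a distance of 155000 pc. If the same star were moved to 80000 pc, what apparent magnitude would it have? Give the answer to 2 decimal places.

m ≈ 25.73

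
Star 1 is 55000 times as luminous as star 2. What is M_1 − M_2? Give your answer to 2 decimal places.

M_1 − M_2 ≈ -11.85

Pogson: ΔM = −2.5 log₁₀(ratio) = −2.5 log₁₀(55000) = −2.5 × 4.7404 = -11.851
Star 1 is brighter, so it has the smaller magnitude: the difference is negative.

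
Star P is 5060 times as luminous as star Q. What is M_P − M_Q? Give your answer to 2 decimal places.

M_P − M_Q ≈ -9.26

Pogson: ΔM = −2.5 log₁₀(ratio) = −2.5 log₁₀(5060) = −2.5 × 3.7042 = -9.260
Star P is brighter, so it has the smaller magnitude: the difference is negative.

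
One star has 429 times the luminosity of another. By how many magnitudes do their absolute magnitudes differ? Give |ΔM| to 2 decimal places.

|ΔM| ≈ 6.58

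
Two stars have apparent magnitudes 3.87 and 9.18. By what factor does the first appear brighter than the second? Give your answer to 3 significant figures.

133

Δm = 3.87 − (9.18) = -5.31
Flux ratio = 10^(−0.4 Δm) = 10^(−0.4 × -5.31) = 10^2.124 = 133.0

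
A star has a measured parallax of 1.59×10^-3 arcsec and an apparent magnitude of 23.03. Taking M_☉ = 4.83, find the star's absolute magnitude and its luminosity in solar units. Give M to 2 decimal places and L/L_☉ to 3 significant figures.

M ≈ 14.04; L/L_☉ ≈ 2.08×10^-4

d = 1/p = 1/1.59×10^-3″ = 628.9 pc
M = m − 5 log₁₀ d + 5 = 23.03 − 5·2.7986 + 5 = 14.037
M − M_☉ = 14.037 − 4.83 = 9.207
L/L_☉ = 10^(−0.4 × 9.207) = 2.076×10^-4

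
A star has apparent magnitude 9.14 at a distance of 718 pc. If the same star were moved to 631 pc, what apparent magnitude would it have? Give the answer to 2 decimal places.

Flux ∝ 1/d², so Δm = 5 log₁₀(d₂/d₁) = 5 log₁₀(631/718) = -0.280
m₂ = m₁ + Δm = 9.14 + (-0.280) = 8.860

m ≈ 8.86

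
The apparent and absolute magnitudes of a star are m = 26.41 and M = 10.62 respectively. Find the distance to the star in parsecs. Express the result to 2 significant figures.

d ≈ 14000 pc

Distance modulus: m − M = 26.41 − (10.62) = 15.790
m − M = 5 log₁₀ d − 5
log₁₀ d = (m − M)/5 + 1 = 4.1580
d = 10^4.1580 = 14390 pc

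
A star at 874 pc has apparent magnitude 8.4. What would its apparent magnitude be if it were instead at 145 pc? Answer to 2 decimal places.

m ≈ 4.50

Flux ∝ 1/d², so Δm = 5 log₁₀(d₂/d₁) = 5 log₁₀(145/874) = -3.901
m₂ = m₁ + Δm = 8.4 + (-3.901) = 4.499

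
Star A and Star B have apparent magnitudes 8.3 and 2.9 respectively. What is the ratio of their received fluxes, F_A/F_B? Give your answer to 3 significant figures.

Magnitude difference = 5.4
Flux ratio = 10^(−0.4 Δm) = 10^(−0.4 × 5.4) = 10^-2.160 = 6.918×10^-3

F_A/F_B ≈ 6.92×10^-3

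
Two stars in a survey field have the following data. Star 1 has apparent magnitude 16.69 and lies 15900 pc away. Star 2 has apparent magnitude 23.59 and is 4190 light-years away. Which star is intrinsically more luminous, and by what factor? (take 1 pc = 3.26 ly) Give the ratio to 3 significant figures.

Star 1: M = m − 5 log₁₀ d + 5 = 16.69 − 5·4.2014 + 5 = 0.683
Star 2: d = 4190 ly / 3.26 = 1285 pc
Star 2: M = m − 5 log₁₀ d + 5 = 23.59 − 5·3.1090 + 5 = 13.045
ΔM = M_1 − M_2 = 0.683 − (13.045) = -12.362; smaller M is more luminous → Star 1.
L ratio = 10^(0.4 |ΔM|) = 10^4.945 = 88060

Star 1 is more luminous, by a factor of 88100.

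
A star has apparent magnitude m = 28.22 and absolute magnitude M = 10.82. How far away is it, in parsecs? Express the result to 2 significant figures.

Distance modulus: m − M = 28.22 − (10.82) = 17.400
m − M = 5 log₁₀ d − 5
log₁₀ d = (m − M)/5 + 1 = 4.4800
d = 10^4.4800 = 30200 pc

d ≈ 30000 pc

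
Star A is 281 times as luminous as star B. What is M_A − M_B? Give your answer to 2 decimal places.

M_A − M_B ≈ -6.12

Pogson: ΔM = −2.5 log₁₀(ratio) = −2.5 log₁₀(281) = −2.5 × 2.4487 = -6.122
Star A is brighter, so it has the smaller magnitude: the difference is negative.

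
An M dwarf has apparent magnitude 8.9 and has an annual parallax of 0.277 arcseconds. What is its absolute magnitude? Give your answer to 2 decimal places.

M ≈ 11.11

d = 1/p = 1/0.277″ = 3.610 pc
5 log₁₀(d/10 pc) = 5 log₁₀(3.610) − 5 = -2.212
M = m − 5 log₁₀(d/10) = 8.9 + 2.212 = 11.112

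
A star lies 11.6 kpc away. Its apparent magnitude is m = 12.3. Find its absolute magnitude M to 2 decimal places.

d = 11.6 kpc = 11600 pc
5 log₁₀(d/10 pc) = 5 log₁₀(11600) − 5 = 15.322
M = m − 5 log₁₀(d/10) = 12.3 − 15.322 = -3.022

M ≈ -3.02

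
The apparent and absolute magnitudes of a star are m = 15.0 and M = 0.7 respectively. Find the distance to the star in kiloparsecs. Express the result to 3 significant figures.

d ≈ 7.24 kpc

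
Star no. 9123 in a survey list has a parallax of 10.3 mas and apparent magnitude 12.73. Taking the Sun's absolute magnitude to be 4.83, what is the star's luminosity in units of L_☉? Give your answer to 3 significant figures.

L/L_☉ ≈ 0.0652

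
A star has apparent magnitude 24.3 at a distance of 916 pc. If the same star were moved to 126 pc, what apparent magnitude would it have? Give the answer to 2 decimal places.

m ≈ 19.99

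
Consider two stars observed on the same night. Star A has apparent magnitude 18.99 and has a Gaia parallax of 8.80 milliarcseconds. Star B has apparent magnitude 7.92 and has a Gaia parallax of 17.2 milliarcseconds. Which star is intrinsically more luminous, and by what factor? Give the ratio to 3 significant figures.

Star B is more luminous, by a factor of 7010.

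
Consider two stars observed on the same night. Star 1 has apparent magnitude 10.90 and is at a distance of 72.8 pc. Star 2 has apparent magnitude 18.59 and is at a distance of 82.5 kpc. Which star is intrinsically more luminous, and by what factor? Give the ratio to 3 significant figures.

Star 2 is more luminous, by a factor of 1080.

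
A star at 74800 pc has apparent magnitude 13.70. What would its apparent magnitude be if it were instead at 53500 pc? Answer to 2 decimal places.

Flux ∝ 1/d², so Δm = 5 log₁₀(d₂/d₁) = 5 log₁₀(53500/74800) = -0.728
m₂ = m₁ + Δm = 13.70 + (-0.728) = 12.972

m ≈ 12.97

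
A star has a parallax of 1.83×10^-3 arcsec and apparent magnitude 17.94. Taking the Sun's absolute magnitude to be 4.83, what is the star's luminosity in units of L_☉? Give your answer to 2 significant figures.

L/L_☉ ≈ 0.017

d = 1/p = 1/1.83×10^-3″ = 546.4 pc
M = m − 5 log₁₀ d + 5 = 17.94 − 5·2.7375 + 5 = 9.252
M − M_☉ = 9.252 − 4.83 = 4.422
L/L_☉ = 10^(−0.4 × 4.422) = 0.01703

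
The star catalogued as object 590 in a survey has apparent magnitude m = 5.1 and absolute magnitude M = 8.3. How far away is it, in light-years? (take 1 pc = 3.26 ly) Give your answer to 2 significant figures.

μ = m − M = -3.200
m − M = 5 log₁₀ d − 5
log₁₀ d = (m − M)/5 + 1 = 0.3600
d = 10^0.3600 = 2.291 pc
= 7.468 ly

d ≈ 7.5 ly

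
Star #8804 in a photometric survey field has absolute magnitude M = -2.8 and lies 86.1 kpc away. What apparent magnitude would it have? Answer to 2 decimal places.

d = 86.1 kpc = 86100 pc
m = M + 5 log₁₀ d − 5 = -2.8 + 5·4.9350 − 5 = 16.875

m ≈ 16.88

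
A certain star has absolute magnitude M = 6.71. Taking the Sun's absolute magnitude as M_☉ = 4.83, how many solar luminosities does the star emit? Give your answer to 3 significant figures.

M − M_☉ = 6.71 − 4.83 = 1.880
L/L_☉ = 10^(−0.4 (M − M_☉)) = 10^-0.752 = 0.1770

L/L_☉ ≈ 0.177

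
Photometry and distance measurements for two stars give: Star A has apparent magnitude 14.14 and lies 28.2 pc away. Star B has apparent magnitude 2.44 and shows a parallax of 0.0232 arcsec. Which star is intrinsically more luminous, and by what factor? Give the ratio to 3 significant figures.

Star A: M = m − 5 log₁₀ d + 5 = 14.14 − 5·1.4502 + 5 = 11.889
Star B: d = 1/p = 1/0.0232″ = 43.10 pc
Star B: M = m − 5 log₁₀ d + 5 = 2.44 − 5·1.6345 + 5 = -0.733
ΔM = M_A − M_B = 11.889 − (-0.733) = 12.621; smaller M is more luminous → Star B.
L ratio = 10^(0.4 |ΔM|) = 10^5.049 = 111800

Star B is more luminous, by a factor of 112000.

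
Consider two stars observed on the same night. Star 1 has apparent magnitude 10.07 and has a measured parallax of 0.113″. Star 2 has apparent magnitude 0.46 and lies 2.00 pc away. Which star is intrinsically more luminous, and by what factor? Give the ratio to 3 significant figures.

Star 2 is more luminous, by a factor of 357.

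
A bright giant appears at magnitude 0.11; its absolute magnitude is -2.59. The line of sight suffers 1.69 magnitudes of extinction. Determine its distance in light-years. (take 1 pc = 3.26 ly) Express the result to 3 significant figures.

d ≈ 51.9 ly

m − M = 5 log₁₀(d/10 pc) + A  ⇒  0.11 − (-2.59) − 1.69 = 5 log₁₀(d/10)
1.010 = 5 log₁₀(d/10)
log₁₀ d = (m − M − A)/5 + 1 = 1.2020
d = 10^1.2020 = 15.92 pc
= 51.91 ly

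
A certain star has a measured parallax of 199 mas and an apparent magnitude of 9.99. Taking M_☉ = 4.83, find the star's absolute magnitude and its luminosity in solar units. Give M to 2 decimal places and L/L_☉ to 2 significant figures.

d = 1/p = 1000/199 mas = 5.025 pc
M = m − 5 log₁₀ d + 5 = 9.99 − 5·0.7011 + 5 = 11.484
M − M_☉ = 11.484 − 4.83 = 6.654
L/L_☉ = 10^(−0.4 × 6.654) = 2.179×10^-3

M ≈ 11.48; L/L_☉ ≈ 2.2×10^-3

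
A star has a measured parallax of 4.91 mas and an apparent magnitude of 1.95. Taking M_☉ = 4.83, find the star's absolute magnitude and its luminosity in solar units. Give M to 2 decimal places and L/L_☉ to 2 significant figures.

d = 1/p = 1000/4.91 mas = 203.7 pc
M = m − 5 log₁₀ d + 5 = 1.95 − 5·2.3089 + 5 = -4.595
M − M_☉ = -4.595 − 4.83 = -9.425
L/L_☉ = 10^(−0.4 × -9.425) = 5886

M ≈ -4.59; L/L_☉ ≈ 5900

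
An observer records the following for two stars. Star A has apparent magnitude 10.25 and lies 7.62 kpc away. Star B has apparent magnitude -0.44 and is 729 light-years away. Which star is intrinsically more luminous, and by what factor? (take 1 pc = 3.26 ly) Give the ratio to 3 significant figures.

Star A: d = 7.62 kpc = 7620 pc
Star A: M = m − 5 log₁₀ d + 5 = 10.25 − 5·3.8820 + 5 = -4.160
Star B: d = 729 ly / 3.26 = 223.6 pc
Star B: M = m − 5 log₁₀ d + 5 = -0.44 − 5·2.3495 + 5 = -7.188
ΔM = M_A − M_B = -4.160 − (-7.188) = 3.028; smaller M is more luminous → Star B.
L ratio = 10^(0.4 |ΔM|) = 10^1.211 = 16.26

Star B is more luminous, by a factor of 16.3.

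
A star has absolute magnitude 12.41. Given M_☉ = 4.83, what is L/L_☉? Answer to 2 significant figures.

M − M_☉ = 12.41 − 4.83 = 7.580
L/L_☉ = 10^(−0.4 (M − M_☉)) = 10^-3.032 = 9.290×10^-4

L/L_☉ ≈ 9.3×10^-4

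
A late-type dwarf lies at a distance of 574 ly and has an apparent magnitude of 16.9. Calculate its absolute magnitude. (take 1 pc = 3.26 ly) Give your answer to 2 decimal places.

d = 574 ly / 3.26 = 176.1 pc
5 log₁₀(d/10 pc) = 5 log₁₀(176.1) − 5 = 6.228
M = m − 5 log₁₀(d/10) = 16.9 − 6.228 = 10.672

M ≈ 10.67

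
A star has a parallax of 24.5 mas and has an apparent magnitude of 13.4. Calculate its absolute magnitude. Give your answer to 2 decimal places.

p = 24.5 mas = 0.0245″ → d = 1/p = 40.82 pc
5 log₁₀(d/10 pc) = 5 log₁₀(40.82) − 5 = 3.054
M = m − 5 log₁₀(d/10) = 13.4 − 3.054 = 10.346

M ≈ 10.35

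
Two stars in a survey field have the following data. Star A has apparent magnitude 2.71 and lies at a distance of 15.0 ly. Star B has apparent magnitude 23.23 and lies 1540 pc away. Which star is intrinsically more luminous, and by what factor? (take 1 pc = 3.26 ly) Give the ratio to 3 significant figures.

Star A: d = 15.0 ly / 3.26 = 4.601 pc
Star A: M = m − 5 log₁₀ d + 5 = 2.71 − 5·0.6629 + 5 = 4.396
Star B: M = m − 5 log₁₀ d + 5 = 23.23 − 5·3.1875 + 5 = 12.292
ΔM = M_A − M_B = 4.396 − (12.292) = -7.897; smaller M is more luminous → Star A.
L ratio = 10^(0.4 |ΔM|) = 10^3.159 = 1441

Star A is more luminous, by a factor of 1440.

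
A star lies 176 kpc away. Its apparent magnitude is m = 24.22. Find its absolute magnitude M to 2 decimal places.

M ≈ 2.99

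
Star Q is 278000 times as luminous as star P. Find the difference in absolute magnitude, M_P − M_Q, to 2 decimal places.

Pogson: ΔM = −2.5 log₁₀(ratio) = −2.5 log₁₀(278000) = −2.5 × 5.4440 = -13.610
Star Q is brighter so has the smaller magnitude: M_P − M_Q is positive.

M_P − M_Q ≈ 13.61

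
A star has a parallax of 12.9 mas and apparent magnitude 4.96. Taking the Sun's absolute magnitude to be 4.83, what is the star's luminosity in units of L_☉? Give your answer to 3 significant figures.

L/L_☉ ≈ 53.3

d = 1/p = 1000/12.9 mas = 77.52 pc
M = m − 5 log₁₀ d + 5 = 4.96 − 5·1.8894 + 5 = 0.513
M − M_☉ = 0.513 − 4.83 = -4.317
L/L_☉ = 10^(−0.4 × -4.317) = 53.31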